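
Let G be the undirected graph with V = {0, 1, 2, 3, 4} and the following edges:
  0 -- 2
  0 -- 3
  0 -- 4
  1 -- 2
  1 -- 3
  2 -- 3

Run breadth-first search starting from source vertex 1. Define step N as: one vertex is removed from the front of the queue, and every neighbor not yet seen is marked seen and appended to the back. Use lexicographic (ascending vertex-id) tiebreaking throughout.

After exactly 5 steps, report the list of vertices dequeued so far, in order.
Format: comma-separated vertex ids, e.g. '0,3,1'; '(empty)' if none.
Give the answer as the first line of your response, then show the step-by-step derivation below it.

1,2,3,0,4

step 1: dequeue 1; queue=[2,3]; order=1
step 2: dequeue 2; queue=[3,0]; order=1,2
step 3: dequeue 3; queue=[0]; order=1,2,3
step 4: dequeue 0; queue=[4]; order=1,2,3,0
step 5: dequeue 4; queue=[(empty)]; order=1,2,3,0,4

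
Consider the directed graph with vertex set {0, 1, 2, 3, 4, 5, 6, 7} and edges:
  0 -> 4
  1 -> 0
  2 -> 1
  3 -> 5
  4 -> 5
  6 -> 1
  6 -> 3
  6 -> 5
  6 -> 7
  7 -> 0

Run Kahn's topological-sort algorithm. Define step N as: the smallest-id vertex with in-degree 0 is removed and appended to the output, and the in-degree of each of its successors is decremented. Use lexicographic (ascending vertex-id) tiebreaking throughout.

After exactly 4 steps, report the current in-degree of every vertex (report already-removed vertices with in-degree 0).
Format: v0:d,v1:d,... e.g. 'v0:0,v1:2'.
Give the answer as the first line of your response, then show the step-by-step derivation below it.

v0:1,v1:0,v2:0,v3:0,v4:1,v5:1,v6:0,v7:0

step 1: output 2; order=[2]; indeg=(2,1,0,1,1,3,0,1)
step 2: output 6; order=[2,6]; indeg=(2,0,0,0,1,2,0,0)
step 3: output 1; order=[2,6,1]; indeg=(1,0,0,0,1,2,0,0)
step 4: output 3; order=[2,6,1,3]; indeg=(1,0,0,0,1,1,0,0)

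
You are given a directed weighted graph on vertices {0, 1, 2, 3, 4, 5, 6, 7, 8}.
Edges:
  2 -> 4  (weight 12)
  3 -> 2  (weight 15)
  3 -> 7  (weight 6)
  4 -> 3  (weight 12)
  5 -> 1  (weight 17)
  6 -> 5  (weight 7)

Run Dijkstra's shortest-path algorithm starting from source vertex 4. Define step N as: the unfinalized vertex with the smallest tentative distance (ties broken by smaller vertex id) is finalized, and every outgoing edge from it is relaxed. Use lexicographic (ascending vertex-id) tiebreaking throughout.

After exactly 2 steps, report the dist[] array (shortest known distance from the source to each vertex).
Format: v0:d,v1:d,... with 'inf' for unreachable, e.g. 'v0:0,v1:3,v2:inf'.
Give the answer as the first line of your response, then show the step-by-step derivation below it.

v0:inf,v1:inf,v2:27,v3:12,v4:0,v5:inf,v6:inf,v7:18,v8:inf

step 1: dist = v0:inf,v1:inf,v2:inf,v3:12,v4:0,v5:inf,v6:inf,v7:inf,v8:inf
step 2: dist = v0:inf,v1:inf,v2:27,v3:12,v4:0,v5:inf,v6:inf,v7:18,v8:inf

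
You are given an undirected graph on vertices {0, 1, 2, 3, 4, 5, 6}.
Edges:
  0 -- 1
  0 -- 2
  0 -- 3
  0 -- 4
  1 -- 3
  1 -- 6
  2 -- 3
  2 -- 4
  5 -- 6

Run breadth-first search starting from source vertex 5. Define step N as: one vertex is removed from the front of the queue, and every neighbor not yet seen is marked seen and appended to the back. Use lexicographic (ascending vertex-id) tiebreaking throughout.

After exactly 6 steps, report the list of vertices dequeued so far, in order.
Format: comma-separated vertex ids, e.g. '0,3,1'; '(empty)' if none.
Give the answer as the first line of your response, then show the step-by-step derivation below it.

5,6,1,0,3,2

step 1: dequeue 5; queue=[6]; order=5
step 2: dequeue 6; queue=[1]; order=5,6
step 3: dequeue 1; queue=[0,3]; order=5,6,1
step 4: dequeue 0; queue=[3,2,4]; order=5,6,1,0
step 5: dequeue 3; queue=[2,4]; order=5,6,1,0,3
step 6: dequeue 2; queue=[4]; order=5,6,1,0,3,2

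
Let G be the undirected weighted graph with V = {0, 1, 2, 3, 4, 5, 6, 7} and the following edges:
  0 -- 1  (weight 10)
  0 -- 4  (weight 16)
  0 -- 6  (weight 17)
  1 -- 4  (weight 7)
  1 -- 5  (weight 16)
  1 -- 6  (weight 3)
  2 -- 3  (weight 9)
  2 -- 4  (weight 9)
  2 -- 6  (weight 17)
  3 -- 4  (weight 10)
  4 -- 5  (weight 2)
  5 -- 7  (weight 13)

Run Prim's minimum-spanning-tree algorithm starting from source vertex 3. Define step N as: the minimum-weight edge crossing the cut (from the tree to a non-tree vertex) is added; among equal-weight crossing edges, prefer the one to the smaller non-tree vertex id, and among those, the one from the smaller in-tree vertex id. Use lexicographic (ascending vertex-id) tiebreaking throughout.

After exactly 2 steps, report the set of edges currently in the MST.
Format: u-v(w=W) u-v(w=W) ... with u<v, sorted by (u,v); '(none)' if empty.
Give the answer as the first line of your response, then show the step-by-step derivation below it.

2-3(w=9) 2-4(w=9)

step 1: add edge 2-3 (w=9); MST = {2-3(w=9)}
step 2: add edge 2-4 (w=9); MST = {2-3(w=9) 2-4(w=9)}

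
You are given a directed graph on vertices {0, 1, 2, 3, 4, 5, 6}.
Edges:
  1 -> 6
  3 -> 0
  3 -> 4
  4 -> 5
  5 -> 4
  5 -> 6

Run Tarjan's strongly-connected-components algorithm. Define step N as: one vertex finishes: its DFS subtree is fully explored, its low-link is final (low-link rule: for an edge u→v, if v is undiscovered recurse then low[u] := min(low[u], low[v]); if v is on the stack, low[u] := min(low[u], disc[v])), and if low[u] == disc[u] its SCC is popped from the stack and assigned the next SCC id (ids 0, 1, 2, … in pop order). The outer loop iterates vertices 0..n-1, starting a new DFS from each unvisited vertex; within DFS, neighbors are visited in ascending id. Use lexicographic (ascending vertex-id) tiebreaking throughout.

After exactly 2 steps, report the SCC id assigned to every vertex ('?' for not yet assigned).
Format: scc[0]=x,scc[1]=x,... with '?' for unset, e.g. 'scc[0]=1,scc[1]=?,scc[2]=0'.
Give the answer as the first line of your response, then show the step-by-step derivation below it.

scc[0]=0,scc[1]=?,scc[2]=?,scc[3]=?,scc[4]=?,scc[5]=?,scc[6]=1

step 1: low=(low[0]=0,low[1]=?,low[2]=?,low[3]=?,low[4]=?,low[5]=?,low[6]=?); scc=(scc[0]=0,scc[1]=?,scc[2]=?,scc[3]=?,scc[4]=?,scc[5]=?,scc[6]=?)
step 2: low=(low[0]=0,low[1]=1,low[2]=?,low[3]=?,low[4]=?,low[5]=?,low[6]=2); scc=(scc[0]=0,scc[1]=?,scc[2]=?,scc[3]=?,scc[4]=?,scc[5]=?,scc[6]=1)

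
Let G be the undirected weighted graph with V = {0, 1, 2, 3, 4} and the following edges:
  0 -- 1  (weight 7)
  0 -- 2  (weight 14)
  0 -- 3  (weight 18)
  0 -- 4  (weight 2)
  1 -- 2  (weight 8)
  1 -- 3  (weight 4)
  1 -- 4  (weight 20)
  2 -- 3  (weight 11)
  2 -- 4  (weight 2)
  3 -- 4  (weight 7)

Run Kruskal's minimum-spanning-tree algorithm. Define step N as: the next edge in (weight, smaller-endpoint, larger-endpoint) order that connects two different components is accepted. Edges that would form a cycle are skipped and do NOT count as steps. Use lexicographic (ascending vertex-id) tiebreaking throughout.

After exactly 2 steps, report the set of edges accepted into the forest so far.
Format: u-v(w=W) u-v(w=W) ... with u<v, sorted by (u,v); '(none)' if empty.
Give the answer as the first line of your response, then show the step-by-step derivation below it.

0-4(w=2) 2-4(w=2)

step 1: add edge 0-4 (w=2); MST = {0-4(w=2)}
step 2: add edge 2-4 (w=2); MST = {0-4(w=2) 2-4(w=2)}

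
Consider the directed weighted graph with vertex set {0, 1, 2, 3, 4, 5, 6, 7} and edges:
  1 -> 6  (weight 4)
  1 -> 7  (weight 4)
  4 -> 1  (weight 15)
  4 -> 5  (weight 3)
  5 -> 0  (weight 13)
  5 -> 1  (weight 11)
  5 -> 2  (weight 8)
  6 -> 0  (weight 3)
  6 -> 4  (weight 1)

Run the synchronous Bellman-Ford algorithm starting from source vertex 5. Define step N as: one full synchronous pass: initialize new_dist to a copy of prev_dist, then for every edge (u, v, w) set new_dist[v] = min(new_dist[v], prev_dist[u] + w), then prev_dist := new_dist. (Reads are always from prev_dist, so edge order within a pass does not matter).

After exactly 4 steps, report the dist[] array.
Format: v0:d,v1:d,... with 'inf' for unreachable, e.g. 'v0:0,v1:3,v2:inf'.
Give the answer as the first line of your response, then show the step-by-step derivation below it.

v0:13,v1:11,v2:8,v3:inf,v4:16,v5:0,v6:15,v7:15

step 1: dist = v0:13,v1:11,v2:8,v3:inf,v4:inf,v5:0,v6:inf,v7:inf
step 2: dist = v0:13,v1:11,v2:8,v3:inf,v4:inf,v5:0,v6:15,v7:15
step 3: dist = v0:13,v1:11,v2:8,v3:inf,v4:16,v5:0,v6:15,v7:15
step 4: dist = v0:13,v1:11,v2:8,v3:inf,v4:16,v5:0,v6:15,v7:15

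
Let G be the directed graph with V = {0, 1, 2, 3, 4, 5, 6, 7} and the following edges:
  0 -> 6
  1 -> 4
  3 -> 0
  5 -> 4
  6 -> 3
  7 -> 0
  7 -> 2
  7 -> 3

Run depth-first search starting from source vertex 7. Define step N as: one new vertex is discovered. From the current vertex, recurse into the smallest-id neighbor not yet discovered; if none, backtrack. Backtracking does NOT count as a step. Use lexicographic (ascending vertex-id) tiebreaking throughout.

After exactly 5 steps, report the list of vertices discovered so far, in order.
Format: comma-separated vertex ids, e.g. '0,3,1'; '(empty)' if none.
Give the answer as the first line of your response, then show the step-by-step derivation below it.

7,0,6,3,2

step 1: discover 7; path=7; order=7
step 2: discover 0; path=7>0; order=7,0
step 3: discover 6; path=7>0>6; order=7,0,6
step 4: discover 3; path=7>0>6>3; order=7,0,6,3
step 5: discover 2; path=7>2; order=7,0,6,3,2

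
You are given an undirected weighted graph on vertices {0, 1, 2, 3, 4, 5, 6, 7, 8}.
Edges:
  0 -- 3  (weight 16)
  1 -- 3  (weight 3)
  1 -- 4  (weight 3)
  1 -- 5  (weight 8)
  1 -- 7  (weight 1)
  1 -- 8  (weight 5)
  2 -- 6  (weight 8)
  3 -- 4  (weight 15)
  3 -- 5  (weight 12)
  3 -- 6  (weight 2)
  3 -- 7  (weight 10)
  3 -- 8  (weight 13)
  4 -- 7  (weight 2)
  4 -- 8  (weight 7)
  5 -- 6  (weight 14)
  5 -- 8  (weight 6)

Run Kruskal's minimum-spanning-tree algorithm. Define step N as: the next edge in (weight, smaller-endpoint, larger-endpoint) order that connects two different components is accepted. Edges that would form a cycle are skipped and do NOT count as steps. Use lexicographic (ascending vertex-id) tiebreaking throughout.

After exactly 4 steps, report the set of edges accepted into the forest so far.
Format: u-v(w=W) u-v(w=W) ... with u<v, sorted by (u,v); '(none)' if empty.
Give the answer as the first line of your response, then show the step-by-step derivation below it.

1-3(w=3) 1-7(w=1) 3-6(w=2) 4-7(w=2)

step 1: add edge 1-7 (w=1); MST = {1-7(w=1)}
step 2: add edge 3-6 (w=2); MST = {1-7(w=1) 3-6(w=2)}
step 3: add edge 4-7 (w=2); MST = {1-7(w=1) 3-6(w=2) 4-7(w=2)}
step 4: add edge 1-3 (w=3); MST = {1-3(w=3) 1-7(w=1) 3-6(w=2) 4-7(w=2)}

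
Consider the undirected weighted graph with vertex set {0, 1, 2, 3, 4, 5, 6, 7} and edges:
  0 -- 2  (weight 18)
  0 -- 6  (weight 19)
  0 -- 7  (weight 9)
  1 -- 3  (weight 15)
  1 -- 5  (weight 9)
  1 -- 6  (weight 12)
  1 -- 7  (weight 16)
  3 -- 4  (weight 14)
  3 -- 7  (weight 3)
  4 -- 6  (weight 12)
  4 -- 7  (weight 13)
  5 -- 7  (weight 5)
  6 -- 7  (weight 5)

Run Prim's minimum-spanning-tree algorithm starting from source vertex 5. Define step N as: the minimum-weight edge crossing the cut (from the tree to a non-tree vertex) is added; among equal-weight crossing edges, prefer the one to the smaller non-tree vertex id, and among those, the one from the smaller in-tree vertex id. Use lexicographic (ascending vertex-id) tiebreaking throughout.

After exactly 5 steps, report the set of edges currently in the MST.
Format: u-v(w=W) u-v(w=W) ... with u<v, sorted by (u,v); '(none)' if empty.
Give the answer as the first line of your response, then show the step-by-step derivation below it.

0-7(w=9) 1-5(w=9) 3-7(w=3) 5-7(w=5) 6-7(w=5)

step 1: add edge 5-7 (w=5); MST = {5-7(w=5)}
step 2: add edge 3-7 (w=3); MST = {3-7(w=3) 5-7(w=5)}
step 3: add edge 6-7 (w=5); MST = {3-7(w=3) 5-7(w=5) 6-7(w=5)}
step 4: add edge 0-7 (w=9); MST = {0-7(w=9) 3-7(w=3) 5-7(w=5) 6-7(w=5)}
step 5: add edge 1-5 (w=9); MST = {0-7(w=9) 1-5(w=9) 3-7(w=3) 5-7(w=5) 6-7(w=5)}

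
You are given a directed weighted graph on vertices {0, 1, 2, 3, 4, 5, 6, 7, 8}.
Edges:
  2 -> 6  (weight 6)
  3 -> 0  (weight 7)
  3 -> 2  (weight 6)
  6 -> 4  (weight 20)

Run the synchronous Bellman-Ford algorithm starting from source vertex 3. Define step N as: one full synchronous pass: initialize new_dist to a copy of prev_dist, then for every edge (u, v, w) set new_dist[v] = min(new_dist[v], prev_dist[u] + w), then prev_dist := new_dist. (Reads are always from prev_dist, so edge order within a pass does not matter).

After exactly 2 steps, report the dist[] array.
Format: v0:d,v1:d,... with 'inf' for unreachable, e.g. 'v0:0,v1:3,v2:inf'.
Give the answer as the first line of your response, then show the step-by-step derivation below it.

v0:7,v1:inf,v2:6,v3:0,v4:inf,v5:inf,v6:12,v7:inf,v8:inf

step 1: dist = v0:7,v1:inf,v2:6,v3:0,v4:inf,v5:inf,v6:inf,v7:inf,v8:inf
step 2: dist = v0:7,v1:inf,v2:6,v3:0,v4:inf,v5:inf,v6:12,v7:inf,v8:inf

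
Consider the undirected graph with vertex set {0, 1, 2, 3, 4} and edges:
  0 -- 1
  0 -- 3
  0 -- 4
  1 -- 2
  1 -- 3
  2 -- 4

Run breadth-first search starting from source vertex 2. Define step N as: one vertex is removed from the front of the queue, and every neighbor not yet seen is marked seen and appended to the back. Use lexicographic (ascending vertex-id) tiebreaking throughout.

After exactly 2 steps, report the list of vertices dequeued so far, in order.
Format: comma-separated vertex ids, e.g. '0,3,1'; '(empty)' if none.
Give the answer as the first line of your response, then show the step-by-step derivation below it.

2,1

step 1: dequeue 2; queue=[1,4]; order=2
step 2: dequeue 1; queue=[4,0,3]; order=2,1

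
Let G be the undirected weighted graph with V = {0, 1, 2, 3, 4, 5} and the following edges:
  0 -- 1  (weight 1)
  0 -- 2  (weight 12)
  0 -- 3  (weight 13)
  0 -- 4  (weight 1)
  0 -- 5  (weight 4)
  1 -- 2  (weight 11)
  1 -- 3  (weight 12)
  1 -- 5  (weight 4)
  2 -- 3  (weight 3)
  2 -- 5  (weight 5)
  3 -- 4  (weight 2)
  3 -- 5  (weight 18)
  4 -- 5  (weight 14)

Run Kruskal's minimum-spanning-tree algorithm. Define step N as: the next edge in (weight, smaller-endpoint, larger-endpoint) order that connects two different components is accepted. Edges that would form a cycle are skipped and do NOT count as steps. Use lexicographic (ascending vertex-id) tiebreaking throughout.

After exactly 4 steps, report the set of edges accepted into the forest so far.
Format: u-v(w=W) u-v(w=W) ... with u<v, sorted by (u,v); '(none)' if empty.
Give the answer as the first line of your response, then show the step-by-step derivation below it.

0-1(w=1) 0-4(w=1) 2-3(w=3) 3-4(w=2)

step 1: add edge 0-1 (w=1); MST = {0-1(w=1)}
step 2: add edge 0-4 (w=1); MST = {0-1(w=1) 0-4(w=1)}
step 3: add edge 3-4 (w=2); MST = {0-1(w=1) 0-4(w=1) 3-4(w=2)}
step 4: add edge 2-3 (w=3); MST = {0-1(w=1) 0-4(w=1) 2-3(w=3) 3-4(w=2)}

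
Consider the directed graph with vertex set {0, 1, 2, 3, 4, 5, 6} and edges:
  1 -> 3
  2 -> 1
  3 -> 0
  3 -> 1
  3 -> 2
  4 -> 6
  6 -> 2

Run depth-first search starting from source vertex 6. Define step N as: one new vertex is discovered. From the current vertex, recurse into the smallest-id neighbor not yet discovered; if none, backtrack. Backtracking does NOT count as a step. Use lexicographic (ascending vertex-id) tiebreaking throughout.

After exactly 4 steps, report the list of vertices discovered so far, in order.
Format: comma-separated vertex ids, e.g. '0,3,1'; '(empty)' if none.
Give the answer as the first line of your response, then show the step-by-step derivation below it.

6,2,1,3

step 1: discover 6; path=6; order=6
step 2: discover 2; path=6>2; order=6,2
step 3: discover 1; path=6>2>1; order=6,2,1
step 4: discover 3; path=6>2>1>3; order=6,2,1,3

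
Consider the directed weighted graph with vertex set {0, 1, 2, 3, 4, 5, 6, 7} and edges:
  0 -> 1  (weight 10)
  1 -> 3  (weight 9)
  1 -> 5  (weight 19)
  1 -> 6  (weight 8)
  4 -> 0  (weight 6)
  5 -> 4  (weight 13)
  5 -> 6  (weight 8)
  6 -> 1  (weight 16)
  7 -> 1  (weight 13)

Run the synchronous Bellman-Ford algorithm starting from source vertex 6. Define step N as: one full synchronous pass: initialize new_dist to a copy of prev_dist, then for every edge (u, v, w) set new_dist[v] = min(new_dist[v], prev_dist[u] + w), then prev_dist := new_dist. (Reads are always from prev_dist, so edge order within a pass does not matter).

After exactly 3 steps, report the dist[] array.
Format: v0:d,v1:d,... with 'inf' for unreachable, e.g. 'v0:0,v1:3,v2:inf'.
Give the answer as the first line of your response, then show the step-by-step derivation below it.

v0:inf,v1:16,v2:inf,v3:25,v4:48,v5:35,v6:0,v7:inf

step 1: dist = v0:inf,v1:16,v2:inf,v3:inf,v4:inf,v5:inf,v6:0,v7:inf
step 2: dist = v0:inf,v1:16,v2:inf,v3:25,v4:inf,v5:35,v6:0,v7:inf
step 3: dist = v0:inf,v1:16,v2:inf,v3:25,v4:48,v5:35,v6:0,v7:inf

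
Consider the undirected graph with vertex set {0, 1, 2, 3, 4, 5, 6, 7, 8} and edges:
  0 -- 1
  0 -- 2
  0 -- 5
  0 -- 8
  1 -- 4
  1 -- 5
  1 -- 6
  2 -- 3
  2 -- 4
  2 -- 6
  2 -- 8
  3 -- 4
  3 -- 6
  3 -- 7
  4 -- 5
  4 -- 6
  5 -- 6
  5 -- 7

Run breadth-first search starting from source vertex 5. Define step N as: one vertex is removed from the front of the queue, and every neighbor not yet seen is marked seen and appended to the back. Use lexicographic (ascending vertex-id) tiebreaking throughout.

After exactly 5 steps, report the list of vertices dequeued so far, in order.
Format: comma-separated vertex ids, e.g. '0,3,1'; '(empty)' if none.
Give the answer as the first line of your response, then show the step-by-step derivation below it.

5,0,1,4,6

step 1: dequeue 5; queue=[0,1,4,6,7]; order=5
step 2: dequeue 0; queue=[1,4,6,7,2,8]; order=5,0
step 3: dequeue 1; queue=[4,6,7,2,8]; order=5,0,1
step 4: dequeue 4; queue=[6,7,2,8,3]; order=5,0,1,4
step 5: dequeue 6; queue=[7,2,8,3]; order=5,0,1,4,6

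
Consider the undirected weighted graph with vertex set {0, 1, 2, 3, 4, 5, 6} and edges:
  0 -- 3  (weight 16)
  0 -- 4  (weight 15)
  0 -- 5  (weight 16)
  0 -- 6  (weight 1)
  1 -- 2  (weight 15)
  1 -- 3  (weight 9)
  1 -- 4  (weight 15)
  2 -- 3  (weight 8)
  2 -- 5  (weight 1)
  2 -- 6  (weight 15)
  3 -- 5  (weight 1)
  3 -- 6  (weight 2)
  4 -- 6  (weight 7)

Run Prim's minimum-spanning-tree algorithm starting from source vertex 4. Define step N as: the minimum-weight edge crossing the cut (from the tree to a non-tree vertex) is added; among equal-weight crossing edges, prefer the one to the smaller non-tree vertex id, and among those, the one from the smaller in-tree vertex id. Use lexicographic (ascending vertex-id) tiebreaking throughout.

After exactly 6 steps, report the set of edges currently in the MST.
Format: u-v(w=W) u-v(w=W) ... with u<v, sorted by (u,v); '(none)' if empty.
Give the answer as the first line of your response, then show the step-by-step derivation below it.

0-6(w=1) 1-3(w=9) 2-5(w=1) 3-5(w=1) 3-6(w=2) 4-6(w=7)

step 1: add edge 4-6 (w=7); MST = {4-6(w=7)}
step 2: add edge 0-6 (w=1); MST = {0-6(w=1) 4-6(w=7)}
step 3: add edge 3-6 (w=2); MST = {0-6(w=1) 3-6(w=2) 4-6(w=7)}
step 4: add edge 3-5 (w=1); MST = {0-6(w=1) 3-5(w=1) 3-6(w=2) 4-6(w=7)}
step 5: add edge 2-5 (w=1); MST = {0-6(w=1) 2-5(w=1) 3-5(w=1) 3-6(w=2) 4-6(w=7)}
step 6: add edge 1-3 (w=9); MST = {0-6(w=1) 1-3(w=9) 2-5(w=1) 3-5(w=1) 3-6(w=2) 4-6(w=7)}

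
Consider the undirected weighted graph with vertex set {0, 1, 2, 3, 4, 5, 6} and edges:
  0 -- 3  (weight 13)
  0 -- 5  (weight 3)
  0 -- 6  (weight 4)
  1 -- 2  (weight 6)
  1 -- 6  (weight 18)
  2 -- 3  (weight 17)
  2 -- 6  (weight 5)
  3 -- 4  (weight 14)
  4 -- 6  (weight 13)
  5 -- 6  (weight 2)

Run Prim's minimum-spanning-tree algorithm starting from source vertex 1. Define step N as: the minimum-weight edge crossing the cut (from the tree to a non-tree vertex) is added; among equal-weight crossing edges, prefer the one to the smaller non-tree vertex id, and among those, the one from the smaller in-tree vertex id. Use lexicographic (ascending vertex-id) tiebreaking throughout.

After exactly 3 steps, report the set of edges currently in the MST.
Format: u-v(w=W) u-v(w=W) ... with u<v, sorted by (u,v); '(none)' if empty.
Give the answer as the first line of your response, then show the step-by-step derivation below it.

1-2(w=6) 2-6(w=5) 5-6(w=2)

step 1: add edge 1-2 (w=6); MST = {1-2(w=6)}
step 2: add edge 2-6 (w=5); MST = {1-2(w=6) 2-6(w=5)}
step 3: add edge 5-6 (w=2); MST = {1-2(w=6) 2-6(w=5) 5-6(w=2)}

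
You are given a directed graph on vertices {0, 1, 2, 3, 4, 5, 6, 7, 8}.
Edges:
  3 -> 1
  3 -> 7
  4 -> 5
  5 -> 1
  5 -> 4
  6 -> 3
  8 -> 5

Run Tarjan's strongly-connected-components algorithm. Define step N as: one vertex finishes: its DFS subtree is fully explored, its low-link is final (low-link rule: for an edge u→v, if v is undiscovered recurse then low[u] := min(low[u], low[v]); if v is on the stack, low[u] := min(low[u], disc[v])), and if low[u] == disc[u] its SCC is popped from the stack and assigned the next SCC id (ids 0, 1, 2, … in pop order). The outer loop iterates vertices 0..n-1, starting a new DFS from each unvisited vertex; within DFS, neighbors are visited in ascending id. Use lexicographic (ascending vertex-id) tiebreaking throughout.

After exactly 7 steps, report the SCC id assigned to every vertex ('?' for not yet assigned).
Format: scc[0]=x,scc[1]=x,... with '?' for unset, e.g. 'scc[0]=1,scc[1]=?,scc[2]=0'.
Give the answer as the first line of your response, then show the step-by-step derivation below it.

scc[0]=0,scc[1]=1,scc[2]=2,scc[3]=4,scc[4]=5,scc[5]=5,scc[6]=?,scc[7]=3,scc[8]=?

step 1: low=(low[0]=0,low[1]=?,low[2]=?,low[3]=?,low[4]=?,low[5]=?,low[6]=?,low[7]=?,low[8]=?); scc=(scc[0]=0,scc[1]=?,scc[2]=?,scc[3]=?,scc[4]=?,scc[5]=?,scc[6]=?,scc[7]=?,scc[8]=?)
step 2: low=(low[0]=0,low[1]=1,low[2]=?,low[3]=?,low[4]=?,low[5]=?,low[6]=?,low[7]=?,low[8]=?); scc=(scc[0]=0,scc[1]=1,scc[2]=?,scc[3]=?,scc[4]=?,scc[5]=?,scc[6]=?,scc[7]=?,scc[8]=?)
step 3: low=(low[0]=0,low[1]=1,low[2]=2,low[3]=?,low[4]=?,low[5]=?,low[6]=?,low[7]=?,low[8]=?); scc=(scc[0]=0,scc[1]=1,scc[2]=2,scc[3]=?,scc[4]=?,scc[5]=?,scc[6]=?,scc[7]=?,scc[8]=?)
step 4: low=(low[0]=0,low[1]=1,low[2]=2,low[3]=3,low[4]=?,low[5]=?,low[6]=?,low[7]=4,low[8]=?); scc=(scc[0]=0,scc[1]=1,scc[2]=2,scc[3]=?,scc[4]=?,scc[5]=?,scc[6]=?,scc[7]=3,scc[8]=?)
step 5: low=(low[0]=0,low[1]=1,low[2]=2,low[3]=3,low[4]=?,low[5]=?,low[6]=?,low[7]=4,low[8]=?); scc=(scc[0]=0,scc[1]=1,scc[2]=2,scc[3]=4,scc[4]=?,scc[5]=?,scc[6]=?,scc[7]=3,scc[8]=?)
step 6: low=(low[0]=0,low[1]=1,low[2]=2,low[3]=3,low[4]=5,low[5]=5,low[6]=?,low[7]=4,low[8]=?); scc=(scc[0]=0,scc[1]=1,scc[2]=2,scc[3]=4,scc[4]=?,scc[5]=?,scc[6]=?,scc[7]=3,scc[8]=?)
step 7: low=(low[0]=0,low[1]=1,low[2]=2,low[3]=3,low[4]=5,low[5]=5,low[6]=?,low[7]=4,low[8]=?); scc=(scc[0]=0,scc[1]=1,scc[2]=2,scc[3]=4,scc[4]=5,scc[5]=5,scc[6]=?,scc[7]=3,scc[8]=?)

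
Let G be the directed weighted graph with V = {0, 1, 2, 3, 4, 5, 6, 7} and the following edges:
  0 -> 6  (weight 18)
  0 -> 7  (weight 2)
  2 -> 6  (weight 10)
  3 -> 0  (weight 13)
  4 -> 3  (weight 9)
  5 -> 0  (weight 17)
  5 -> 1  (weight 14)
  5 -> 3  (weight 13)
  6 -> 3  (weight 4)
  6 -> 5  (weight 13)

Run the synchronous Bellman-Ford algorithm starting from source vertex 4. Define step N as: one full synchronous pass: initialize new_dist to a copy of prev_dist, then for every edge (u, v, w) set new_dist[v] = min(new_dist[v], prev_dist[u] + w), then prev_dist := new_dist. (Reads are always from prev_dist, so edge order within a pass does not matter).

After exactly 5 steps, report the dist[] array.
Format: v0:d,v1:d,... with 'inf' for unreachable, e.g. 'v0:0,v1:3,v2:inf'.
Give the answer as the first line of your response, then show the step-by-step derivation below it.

v0:22,v1:67,v2:inf,v3:9,v4:0,v5:53,v6:40,v7:24

step 1: dist = v0:inf,v1:inf,v2:inf,v3:9,v4:0,v5:inf,v6:inf,v7:inf
step 2: dist = v0:22,v1:inf,v2:inf,v3:9,v4:0,v5:inf,v6:inf,v7:inf
step 3: dist = v0:22,v1:inf,v2:inf,v3:9,v4:0,v5:inf,v6:40,v7:24
step 4: dist = v0:22,v1:inf,v2:inf,v3:9,v4:0,v5:53,v6:40,v7:24
step 5: dist = v0:22,v1:67,v2:inf,v3:9,v4:0,v5:53,v6:40,v7:24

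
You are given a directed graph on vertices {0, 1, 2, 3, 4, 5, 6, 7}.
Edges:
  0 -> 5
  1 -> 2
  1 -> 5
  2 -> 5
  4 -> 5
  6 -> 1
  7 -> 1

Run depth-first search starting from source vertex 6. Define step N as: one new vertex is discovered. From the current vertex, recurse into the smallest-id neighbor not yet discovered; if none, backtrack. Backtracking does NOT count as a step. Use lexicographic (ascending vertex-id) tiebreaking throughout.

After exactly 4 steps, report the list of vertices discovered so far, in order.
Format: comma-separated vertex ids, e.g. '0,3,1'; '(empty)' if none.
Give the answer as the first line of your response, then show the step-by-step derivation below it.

6,1,2,5

step 1: discover 6; path=6; order=6
step 2: discover 1; path=6>1; order=6,1
step 3: discover 2; path=6>1>2; order=6,1,2
step 4: discover 5; path=6>1>2>5; order=6,1,2,5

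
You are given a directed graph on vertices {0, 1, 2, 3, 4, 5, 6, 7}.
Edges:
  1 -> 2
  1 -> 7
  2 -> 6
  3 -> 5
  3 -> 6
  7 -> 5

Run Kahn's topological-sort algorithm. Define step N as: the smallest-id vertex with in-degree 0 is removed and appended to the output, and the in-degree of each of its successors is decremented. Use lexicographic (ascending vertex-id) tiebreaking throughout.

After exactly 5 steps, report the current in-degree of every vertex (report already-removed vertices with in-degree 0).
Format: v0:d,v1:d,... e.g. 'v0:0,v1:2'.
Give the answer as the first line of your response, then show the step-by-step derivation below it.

v0:0,v1:0,v2:0,v3:0,v4:0,v5:1,v6:0,v7:0

step 1: output 0; order=[0]; indeg=(0,0,1,0,0,2,2,1)
step 2: output 1; order=[0,1]; indeg=(0,0,0,0,0,2,2,0)
step 3: output 2; order=[0,1,2]; indeg=(0,0,0,0,0,2,1,0)
step 4: output 3; order=[0,1,2,3]; indeg=(0,0,0,0,0,1,0,0)
step 5: output 4; order=[0,1,2,3,4]; indeg=(0,0,0,0,0,1,0,0)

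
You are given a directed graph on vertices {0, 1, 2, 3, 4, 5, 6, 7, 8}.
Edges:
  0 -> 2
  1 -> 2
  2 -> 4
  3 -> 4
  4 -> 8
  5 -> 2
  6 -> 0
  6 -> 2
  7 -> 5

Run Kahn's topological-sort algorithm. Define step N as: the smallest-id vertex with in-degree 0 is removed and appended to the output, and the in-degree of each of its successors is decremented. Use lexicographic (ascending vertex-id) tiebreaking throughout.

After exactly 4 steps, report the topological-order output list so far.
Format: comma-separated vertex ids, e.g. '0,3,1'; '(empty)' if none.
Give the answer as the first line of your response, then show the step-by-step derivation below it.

1,3,6,0

step 1: output 1; order=[1]; indeg=(1,0,3,0,2,1,0,0,1)
step 2: output 3; order=[1,3]; indeg=(1,0,3,0,1,1,0,0,1)
step 3: output 6; order=[1,3,6]; indeg=(0,0,2,0,1,1,0,0,1)
step 4: output 0; order=[1,3,6,0]; indeg=(0,0,1,0,1,1,0,0,1)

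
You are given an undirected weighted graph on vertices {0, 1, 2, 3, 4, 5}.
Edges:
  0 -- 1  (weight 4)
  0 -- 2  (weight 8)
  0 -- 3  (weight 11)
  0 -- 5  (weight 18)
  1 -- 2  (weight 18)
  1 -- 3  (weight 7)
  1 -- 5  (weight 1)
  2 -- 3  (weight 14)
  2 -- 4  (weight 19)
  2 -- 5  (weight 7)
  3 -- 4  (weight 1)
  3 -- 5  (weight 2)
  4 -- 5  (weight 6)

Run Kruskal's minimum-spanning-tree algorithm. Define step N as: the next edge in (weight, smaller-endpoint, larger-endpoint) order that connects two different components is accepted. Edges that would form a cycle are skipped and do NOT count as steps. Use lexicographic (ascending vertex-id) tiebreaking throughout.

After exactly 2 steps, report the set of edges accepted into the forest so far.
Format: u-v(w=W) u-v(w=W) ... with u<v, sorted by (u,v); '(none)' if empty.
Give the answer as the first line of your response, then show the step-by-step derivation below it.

1-5(w=1) 3-4(w=1)

step 1: add edge 1-5 (w=1); MST = {1-5(w=1)}
step 2: add edge 3-4 (w=1); MST = {1-5(w=1) 3-4(w=1)}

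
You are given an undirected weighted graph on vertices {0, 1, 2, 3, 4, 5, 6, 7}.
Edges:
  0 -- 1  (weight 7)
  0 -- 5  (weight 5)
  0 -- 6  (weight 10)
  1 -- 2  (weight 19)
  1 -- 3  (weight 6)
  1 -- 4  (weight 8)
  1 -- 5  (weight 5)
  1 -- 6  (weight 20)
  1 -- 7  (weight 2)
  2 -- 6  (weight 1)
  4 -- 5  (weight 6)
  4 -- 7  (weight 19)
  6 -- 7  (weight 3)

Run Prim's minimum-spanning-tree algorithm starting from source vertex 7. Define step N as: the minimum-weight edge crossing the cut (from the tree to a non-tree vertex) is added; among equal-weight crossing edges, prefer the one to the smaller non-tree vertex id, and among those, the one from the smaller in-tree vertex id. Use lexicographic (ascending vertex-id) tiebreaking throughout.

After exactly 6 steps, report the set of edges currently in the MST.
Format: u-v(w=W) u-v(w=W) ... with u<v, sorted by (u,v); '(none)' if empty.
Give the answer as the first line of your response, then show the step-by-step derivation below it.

0-5(w=5) 1-3(w=6) 1-5(w=5) 1-7(w=2) 2-6(w=1) 6-7(w=3)

step 1: add edge 1-7 (w=2); MST = {1-7(w=2)}
step 2: add edge 6-7 (w=3); MST = {1-7(w=2) 6-7(w=3)}
step 3: add edge 2-6 (w=1); MST = {1-7(w=2) 2-6(w=1) 6-7(w=3)}
step 4: add edge 1-5 (w=5); MST = {1-5(w=5) 1-7(w=2) 2-6(w=1) 6-7(w=3)}
step 5: add edge 0-5 (w=5); MST = {0-5(w=5) 1-5(w=5) 1-7(w=2) 2-6(w=1) 6-7(w=3)}
step 6: add edge 1-3 (w=6); MST = {0-5(w=5) 1-3(w=6) 1-5(w=5) 1-7(w=2) 2-6(w=1) 6-7(w=3)}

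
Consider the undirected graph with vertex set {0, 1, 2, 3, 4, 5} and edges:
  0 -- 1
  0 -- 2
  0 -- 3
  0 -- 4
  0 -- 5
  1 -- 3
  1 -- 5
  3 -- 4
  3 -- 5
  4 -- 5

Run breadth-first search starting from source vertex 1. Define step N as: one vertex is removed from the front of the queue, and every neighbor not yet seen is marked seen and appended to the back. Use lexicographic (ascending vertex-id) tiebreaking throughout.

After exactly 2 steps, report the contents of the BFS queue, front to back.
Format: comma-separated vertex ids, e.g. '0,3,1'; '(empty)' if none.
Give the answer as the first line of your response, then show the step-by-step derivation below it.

3,5,2,4

step 1: dequeue 1; queue=[0,3,5]; order=1
step 2: dequeue 0; queue=[3,5,2,4]; order=1,0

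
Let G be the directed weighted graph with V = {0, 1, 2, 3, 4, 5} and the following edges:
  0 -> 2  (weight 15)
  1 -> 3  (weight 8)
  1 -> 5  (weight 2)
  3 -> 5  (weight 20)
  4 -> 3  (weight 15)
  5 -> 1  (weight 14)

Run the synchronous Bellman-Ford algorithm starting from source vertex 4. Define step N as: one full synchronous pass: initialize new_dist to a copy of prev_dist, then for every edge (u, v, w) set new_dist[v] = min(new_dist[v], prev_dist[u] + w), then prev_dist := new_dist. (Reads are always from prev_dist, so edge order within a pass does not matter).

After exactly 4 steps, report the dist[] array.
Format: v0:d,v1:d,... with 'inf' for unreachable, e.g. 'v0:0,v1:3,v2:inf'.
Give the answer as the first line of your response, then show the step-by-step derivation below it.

v0:inf,v1:49,v2:inf,v3:15,v4:0,v5:35

step 1: dist = v0:inf,v1:inf,v2:inf,v3:15,v4:0,v5:inf
step 2: dist = v0:inf,v1:inf,v2:inf,v3:15,v4:0,v5:35
step 3: dist = v0:inf,v1:49,v2:inf,v3:15,v4:0,v5:35
step 4: dist = v0:inf,v1:49,v2:inf,v3:15,v4:0,v5:35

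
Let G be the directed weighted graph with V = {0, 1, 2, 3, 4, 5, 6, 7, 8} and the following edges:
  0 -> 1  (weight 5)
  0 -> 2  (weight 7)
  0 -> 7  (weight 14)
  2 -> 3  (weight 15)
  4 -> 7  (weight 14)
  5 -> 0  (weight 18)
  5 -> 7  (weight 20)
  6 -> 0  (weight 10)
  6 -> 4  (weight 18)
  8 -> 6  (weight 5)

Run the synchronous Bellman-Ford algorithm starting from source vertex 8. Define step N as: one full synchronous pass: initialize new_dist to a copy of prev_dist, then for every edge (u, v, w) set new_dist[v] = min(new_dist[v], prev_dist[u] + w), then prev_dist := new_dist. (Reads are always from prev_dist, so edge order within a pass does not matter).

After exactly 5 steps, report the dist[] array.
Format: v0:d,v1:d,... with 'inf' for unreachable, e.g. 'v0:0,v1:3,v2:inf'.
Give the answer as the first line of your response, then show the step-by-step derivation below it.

v0:15,v1:20,v2:22,v3:37,v4:23,v5:inf,v6:5,v7:29,v8:0

step 1: dist = v0:inf,v1:inf,v2:inf,v3:inf,v4:inf,v5:inf,v6:5,v7:inf,v8:0
step 2: dist = v0:15,v1:inf,v2:inf,v3:inf,v4:23,v5:inf,v6:5,v7:inf,v8:0
step 3: dist = v0:15,v1:20,v2:22,v3:inf,v4:23,v5:inf,v6:5,v7:29,v8:0
step 4: dist = v0:15,v1:20,v2:22,v3:37,v4:23,v5:inf,v6:5,v7:29,v8:0
step 5: dist = v0:15,v1:20,v2:22,v3:37,v4:23,v5:inf,v6:5,v7:29,v8:0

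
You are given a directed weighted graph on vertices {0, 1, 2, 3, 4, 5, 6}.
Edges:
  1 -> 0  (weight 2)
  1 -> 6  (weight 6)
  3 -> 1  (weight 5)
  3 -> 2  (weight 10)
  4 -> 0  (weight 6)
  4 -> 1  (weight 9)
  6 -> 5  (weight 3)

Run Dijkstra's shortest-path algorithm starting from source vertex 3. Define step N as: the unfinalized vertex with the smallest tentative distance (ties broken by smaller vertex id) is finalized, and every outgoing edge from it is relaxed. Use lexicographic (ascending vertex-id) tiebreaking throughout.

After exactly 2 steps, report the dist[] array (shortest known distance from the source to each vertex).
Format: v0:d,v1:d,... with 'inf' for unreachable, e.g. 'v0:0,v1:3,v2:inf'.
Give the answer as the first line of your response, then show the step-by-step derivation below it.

v0:7,v1:5,v2:10,v3:0,v4:inf,v5:inf,v6:11

step 1: dist = v0:inf,v1:5,v2:10,v3:0,v4:inf,v5:inf,v6:inf
step 2: dist = v0:7,v1:5,v2:10,v3:0,v4:inf,v5:inf,v6:11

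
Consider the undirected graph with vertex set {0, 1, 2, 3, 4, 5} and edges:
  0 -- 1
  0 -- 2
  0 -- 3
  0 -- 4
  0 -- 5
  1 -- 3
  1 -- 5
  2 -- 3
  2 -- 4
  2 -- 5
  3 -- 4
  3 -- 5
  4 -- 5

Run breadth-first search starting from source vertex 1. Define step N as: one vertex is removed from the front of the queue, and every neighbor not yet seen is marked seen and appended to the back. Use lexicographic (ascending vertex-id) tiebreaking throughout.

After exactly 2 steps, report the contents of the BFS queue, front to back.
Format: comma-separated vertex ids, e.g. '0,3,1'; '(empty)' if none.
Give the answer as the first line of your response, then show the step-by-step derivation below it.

3,5,2,4

step 1: dequeue 1; queue=[0,3,5]; order=1
step 2: dequeue 0; queue=[3,5,2,4]; order=1,0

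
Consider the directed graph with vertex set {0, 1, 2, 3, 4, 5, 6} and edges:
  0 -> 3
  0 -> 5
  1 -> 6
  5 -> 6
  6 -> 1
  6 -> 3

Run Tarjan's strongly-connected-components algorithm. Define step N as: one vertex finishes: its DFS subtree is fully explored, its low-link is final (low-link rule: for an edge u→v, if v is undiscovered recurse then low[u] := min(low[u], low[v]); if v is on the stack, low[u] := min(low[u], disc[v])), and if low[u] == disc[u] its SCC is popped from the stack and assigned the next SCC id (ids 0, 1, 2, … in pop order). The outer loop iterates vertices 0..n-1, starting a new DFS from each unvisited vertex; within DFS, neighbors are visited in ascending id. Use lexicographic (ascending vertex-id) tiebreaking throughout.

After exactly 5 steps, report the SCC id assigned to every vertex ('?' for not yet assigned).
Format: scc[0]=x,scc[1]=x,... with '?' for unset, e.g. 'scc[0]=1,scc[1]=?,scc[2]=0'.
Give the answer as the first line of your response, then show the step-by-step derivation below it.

scc[0]=3,scc[1]=1,scc[2]=?,scc[3]=0,scc[4]=?,scc[5]=2,scc[6]=1

step 1: low=(low[0]=0,low[1]=?,low[2]=?,low[3]=1,low[4]=?,low[5]=?,low[6]=?); scc=(scc[0]=?,scc[1]=?,scc[2]=?,scc[3]=0,scc[4]=?,scc[5]=?,scc[6]=?)
step 2: low=(low[0]=0,low[1]=3,low[2]=?,low[3]=1,low[4]=?,low[5]=2,low[6]=3); scc=(scc[0]=?,scc[1]=?,scc[2]=?,scc[3]=0,scc[4]=?,scc[5]=?,scc[6]=?)
step 3: low=(low[0]=0,low[1]=3,low[2]=?,low[3]=1,low[4]=?,low[5]=2,low[6]=3); scc=(scc[0]=?,scc[1]=1,scc[2]=?,scc[3]=0,scc[4]=?,scc[5]=?,scc[6]=1)
step 4: low=(low[0]=0,low[1]=3,low[2]=?,low[3]=1,low[4]=?,low[5]=2,low[6]=3); scc=(scc[0]=?,scc[1]=1,scc[2]=?,scc[3]=0,scc[4]=?,scc[5]=2,scc[6]=1)
step 5: low=(low[0]=0,low[1]=3,low[2]=?,low[3]=1,low[4]=?,low[5]=2,low[6]=3); scc=(scc[0]=3,scc[1]=1,scc[2]=?,scc[3]=0,scc[4]=?,scc[5]=2,scc[6]=1)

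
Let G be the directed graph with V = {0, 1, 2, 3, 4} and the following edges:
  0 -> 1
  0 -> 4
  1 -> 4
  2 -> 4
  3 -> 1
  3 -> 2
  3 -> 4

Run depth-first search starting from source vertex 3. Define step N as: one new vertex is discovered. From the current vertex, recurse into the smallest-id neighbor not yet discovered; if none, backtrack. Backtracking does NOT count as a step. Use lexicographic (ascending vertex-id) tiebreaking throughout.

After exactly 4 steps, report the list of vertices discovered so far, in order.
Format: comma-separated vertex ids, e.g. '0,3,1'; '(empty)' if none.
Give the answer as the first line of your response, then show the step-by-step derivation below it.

3,1,4,2

step 1: discover 3; path=3; order=3
step 2: discover 1; path=3>1; order=3,1
step 3: discover 4; path=3>1>4; order=3,1,4
step 4: discover 2; path=3>2; order=3,1,4,2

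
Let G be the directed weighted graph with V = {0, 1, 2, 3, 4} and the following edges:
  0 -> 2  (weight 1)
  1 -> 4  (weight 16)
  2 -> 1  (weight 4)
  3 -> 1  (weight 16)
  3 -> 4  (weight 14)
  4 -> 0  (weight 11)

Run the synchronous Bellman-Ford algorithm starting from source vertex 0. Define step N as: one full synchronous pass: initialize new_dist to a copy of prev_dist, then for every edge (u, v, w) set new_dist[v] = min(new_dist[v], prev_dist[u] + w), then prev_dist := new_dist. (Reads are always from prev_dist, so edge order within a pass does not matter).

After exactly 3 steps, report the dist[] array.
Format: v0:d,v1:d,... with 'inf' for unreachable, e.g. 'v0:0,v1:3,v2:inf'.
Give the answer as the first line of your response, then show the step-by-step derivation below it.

v0:0,v1:5,v2:1,v3:inf,v4:21

step 1: dist = v0:0,v1:inf,v2:1,v3:inf,v4:inf
step 2: dist = v0:0,v1:5,v2:1,v3:inf,v4:inf
step 3: dist = v0:0,v1:5,v2:1,v3:inf,v4:21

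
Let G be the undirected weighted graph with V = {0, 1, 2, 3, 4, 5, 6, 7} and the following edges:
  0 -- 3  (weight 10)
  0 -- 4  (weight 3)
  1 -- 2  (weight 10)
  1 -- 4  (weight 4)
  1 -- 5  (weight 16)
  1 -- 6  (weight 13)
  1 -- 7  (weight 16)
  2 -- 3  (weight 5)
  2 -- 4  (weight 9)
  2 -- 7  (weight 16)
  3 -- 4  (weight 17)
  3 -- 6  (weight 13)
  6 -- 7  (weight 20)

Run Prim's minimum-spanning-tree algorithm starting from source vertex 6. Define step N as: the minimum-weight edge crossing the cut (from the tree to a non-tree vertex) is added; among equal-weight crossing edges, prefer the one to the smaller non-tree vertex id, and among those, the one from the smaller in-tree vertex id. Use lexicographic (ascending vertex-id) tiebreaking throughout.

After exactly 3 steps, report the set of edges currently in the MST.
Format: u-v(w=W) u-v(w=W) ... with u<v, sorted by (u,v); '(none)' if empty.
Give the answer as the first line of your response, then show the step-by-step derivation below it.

0-4(w=3) 1-4(w=4) 1-6(w=13)

step 1: add edge 1-6 (w=13); MST = {1-6(w=13)}
step 2: add edge 1-4 (w=4); MST = {1-4(w=4) 1-6(w=13)}
step 3: add edge 0-4 (w=3); MST = {0-4(w=3) 1-4(w=4) 1-6(w=13)}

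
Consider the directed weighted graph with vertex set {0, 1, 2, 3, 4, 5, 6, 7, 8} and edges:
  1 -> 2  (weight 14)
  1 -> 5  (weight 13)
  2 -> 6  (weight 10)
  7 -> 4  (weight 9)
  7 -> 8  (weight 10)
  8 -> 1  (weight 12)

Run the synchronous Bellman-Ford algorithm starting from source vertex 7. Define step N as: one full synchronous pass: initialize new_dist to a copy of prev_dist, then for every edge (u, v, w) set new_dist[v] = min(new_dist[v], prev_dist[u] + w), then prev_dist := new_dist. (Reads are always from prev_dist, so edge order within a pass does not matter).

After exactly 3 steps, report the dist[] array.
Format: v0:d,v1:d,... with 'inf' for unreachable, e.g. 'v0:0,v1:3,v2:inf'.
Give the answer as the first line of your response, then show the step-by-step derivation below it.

v0:inf,v1:22,v2:36,v3:inf,v4:9,v5:35,v6:inf,v7:0,v8:10

step 1: dist = v0:inf,v1:inf,v2:inf,v3:inf,v4:9,v5:inf,v6:inf,v7:0,v8:10
step 2: dist = v0:inf,v1:22,v2:inf,v3:inf,v4:9,v5:inf,v6:inf,v7:0,v8:10
step 3: dist = v0:inf,v1:22,v2:36,v3:inf,v4:9,v5:35,v6:inf,v7:0,v8:10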